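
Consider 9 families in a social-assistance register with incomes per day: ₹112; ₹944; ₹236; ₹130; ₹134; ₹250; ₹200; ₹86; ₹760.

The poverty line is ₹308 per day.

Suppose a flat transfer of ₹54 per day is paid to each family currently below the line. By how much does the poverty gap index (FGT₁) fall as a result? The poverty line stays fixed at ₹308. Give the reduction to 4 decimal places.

Before: below the line — ₹86, ₹112, ₹130, ₹134, ₹200, ₹236, ₹250; poverty gap index (FGT₁) = 0.363636.
After the ₹54 transfer: below the line — ₹140, ₹166, ₹184, ₹188, ₹254, ₹290, ₹304; poverty gap index (FGT₁) = 0.227273.
Reduction = 0.363636 − 0.227273 = 0.1364.

0.1364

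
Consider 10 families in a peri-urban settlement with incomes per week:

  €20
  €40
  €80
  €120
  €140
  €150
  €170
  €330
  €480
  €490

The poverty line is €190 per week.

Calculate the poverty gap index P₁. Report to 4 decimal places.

Poor units: €20, €40, €80, €120, €140, €150, €170 (q = 7 of N = 10).
Shortfall ratios: (190−20)/190 = 0.8947; (190−40)/190 = 0.7895; (190−80)/190 = 0.5789; (190−120)/190 = 0.3684; (190−140)/190 = 0.2632; (190−150)/190 = 0.2105; (190−170)/190 = 0.1053.
Σ = 3.210526. Dividing by the full population N = 10 gives P₁ = 0.3211.

0.3211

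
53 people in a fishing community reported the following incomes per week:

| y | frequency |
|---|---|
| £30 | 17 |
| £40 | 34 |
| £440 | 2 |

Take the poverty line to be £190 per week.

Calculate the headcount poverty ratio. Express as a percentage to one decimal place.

51 of the 53 people have income below £190.
H = 51/53 = 96.2%.

96.2%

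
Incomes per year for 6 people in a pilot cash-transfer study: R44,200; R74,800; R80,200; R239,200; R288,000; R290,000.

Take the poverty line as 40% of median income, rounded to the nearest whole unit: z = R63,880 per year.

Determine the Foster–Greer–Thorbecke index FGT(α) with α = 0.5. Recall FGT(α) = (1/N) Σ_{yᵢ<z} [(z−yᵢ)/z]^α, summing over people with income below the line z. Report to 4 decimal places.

Incomes under z: R44,200 (q = 1 of N = 6).
Gap ratios (z−y)/z: (63880−44200)/63880 = 0.3081.
Raised to α = 0.5: 0.55505.
Sum = 0.555047; FGT(0.5) = 0.555047 / 6 = 0.0925.

0.0925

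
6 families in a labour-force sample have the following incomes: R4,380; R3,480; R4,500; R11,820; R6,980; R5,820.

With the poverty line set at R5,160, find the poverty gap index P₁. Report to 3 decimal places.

Below z: R3,480, R4,380, R4,500 (q = 3 of N = 6).
Relative gaps: (5160−3480)/5160 = 0.3256; (5160−4380)/5160 = 0.1512; (5160−4500)/5160 = 0.1279.
Σ = 0.604651. Dividing by the full population N = 6 gives P₁ = 0.101.

0.101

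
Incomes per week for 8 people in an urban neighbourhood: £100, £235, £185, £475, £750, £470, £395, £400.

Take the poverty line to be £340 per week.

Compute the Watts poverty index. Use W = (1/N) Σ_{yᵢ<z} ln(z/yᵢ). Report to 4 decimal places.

0.2752

Incomes under z: £100, £185, £235 (q = 3 of N = 8).
ln(z/y) terms: ln(340/100) = 1.2238; ln(340/185) = 0.6086; ln(340/235) = 0.3694.
W = 2.201725 / 8 = 0.2752.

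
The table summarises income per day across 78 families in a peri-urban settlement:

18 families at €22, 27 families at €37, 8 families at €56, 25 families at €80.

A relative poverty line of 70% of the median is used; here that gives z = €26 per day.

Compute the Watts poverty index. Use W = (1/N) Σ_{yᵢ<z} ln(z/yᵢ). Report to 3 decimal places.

Poor units: 18×€22 (q = 18 of N = 78).
ln(z/y) terms: ln(26/22) = 0.1671 (×18).
W = 3.006974 / 78 = 0.039.

0.039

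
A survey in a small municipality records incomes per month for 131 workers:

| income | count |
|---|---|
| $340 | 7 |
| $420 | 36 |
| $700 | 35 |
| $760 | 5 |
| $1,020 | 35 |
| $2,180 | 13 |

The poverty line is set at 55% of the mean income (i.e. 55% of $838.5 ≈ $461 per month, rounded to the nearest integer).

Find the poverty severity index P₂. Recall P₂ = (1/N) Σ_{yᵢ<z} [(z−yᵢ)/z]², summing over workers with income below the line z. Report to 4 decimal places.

0.0059

Incomes under z: 7×$340, 36×$420 (q = 43 of N = 131).
Relative gaps: (461−340)/461 = 0.2625 (×7); (461−420)/461 = 0.0889 (×36).
Squared: 0.0689 (×7); 0.0079 (×36).
Sum = 0.766997; P₂ = 0.766997 / 131 = 0.0059.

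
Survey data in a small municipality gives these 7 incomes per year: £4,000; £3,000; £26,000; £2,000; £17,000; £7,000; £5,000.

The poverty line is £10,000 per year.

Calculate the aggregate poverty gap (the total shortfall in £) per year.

Incomes under z: £2,000, £3,000, £4,000, £5,000, £7,000 (q = 5 of N = 7).
Individual gaps: 10000−2000 = 8000; 10000−3000 = 7000; 10000−4000 = 6000; 10000−5000 = 5000; 10000−7000 = 3000.
Aggregate gap = £29,000.

£29,000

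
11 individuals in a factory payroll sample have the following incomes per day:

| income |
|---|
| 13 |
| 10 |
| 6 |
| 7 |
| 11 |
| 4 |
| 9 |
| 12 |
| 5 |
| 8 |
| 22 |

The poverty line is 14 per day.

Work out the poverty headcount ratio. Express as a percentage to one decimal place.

90.9%

10 of the 11 individuals have income below 14.
H = 10/11 = 90.9%.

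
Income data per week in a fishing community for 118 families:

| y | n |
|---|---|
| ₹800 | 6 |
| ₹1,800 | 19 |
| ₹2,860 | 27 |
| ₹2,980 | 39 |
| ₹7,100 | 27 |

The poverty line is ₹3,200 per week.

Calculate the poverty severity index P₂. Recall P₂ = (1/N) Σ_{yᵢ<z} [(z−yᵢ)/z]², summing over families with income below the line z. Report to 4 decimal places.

0.0636

Incomes under z: 6×₹800, 19×₹1,800, 27×₹2,860, 39×₹2,980 (q = 91 of N = 118).
Normalized shortfalls: (3200−800)/3200 = 0.7500 (×6); (3200−1800)/3200 = 0.4375 (×19); (3200−2860)/3200 = 0.1062 (×27); (3200−2980)/3200 = 0.0688 (×39).
Squared: 0.5625 (×6); 0.1914 (×19); 0.0113 (×27); 0.0047 (×39).
Sum = 7.500859; P₂ = 7.500859 / 118 = 0.0636.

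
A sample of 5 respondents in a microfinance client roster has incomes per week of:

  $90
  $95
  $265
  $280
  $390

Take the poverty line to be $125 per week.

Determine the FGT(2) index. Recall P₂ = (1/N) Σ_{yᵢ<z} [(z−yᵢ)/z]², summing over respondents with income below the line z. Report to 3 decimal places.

Poor units: $90, $95 (q = 2 of N = 5).
Gap ratios (z−y)/z: (125−90)/125 = 0.2800; (125−95)/125 = 0.2400.
Squared: 0.0784; 0.0576.
Sum = 0.136000; P₂ = 0.136000 / 5 = 0.027.

0.027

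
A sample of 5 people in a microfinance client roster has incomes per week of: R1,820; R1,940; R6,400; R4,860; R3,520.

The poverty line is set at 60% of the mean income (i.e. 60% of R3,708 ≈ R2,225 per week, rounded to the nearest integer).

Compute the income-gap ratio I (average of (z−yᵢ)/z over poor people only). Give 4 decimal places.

Poor units: R1,820, R1,940 (q = 2 of N = 5).
Relative gaps: 0.1820, 0.1281; sum = 0.310112.
I averages over the q = 2 poor units only: 0.310112 / 2 = 0.1551.

0.1551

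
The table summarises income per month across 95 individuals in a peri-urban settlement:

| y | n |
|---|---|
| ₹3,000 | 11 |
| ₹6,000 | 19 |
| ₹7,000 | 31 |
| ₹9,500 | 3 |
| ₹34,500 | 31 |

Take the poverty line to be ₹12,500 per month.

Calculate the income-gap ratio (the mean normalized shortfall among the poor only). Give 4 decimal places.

Below the line: 11×₹3,000, 19×₹6,000, 31×₹7,000, 3×₹9,500 (q = 64 of N = 95).
Relative gaps: 0.7600 (×11), 0.5200 (×19), 0.4400 (×31), 0.2400 (×3); sum = 32.600000.
The income-gap ratio divides by q (the poor only): 32.600000 / 64 = 0.5094.

0.5094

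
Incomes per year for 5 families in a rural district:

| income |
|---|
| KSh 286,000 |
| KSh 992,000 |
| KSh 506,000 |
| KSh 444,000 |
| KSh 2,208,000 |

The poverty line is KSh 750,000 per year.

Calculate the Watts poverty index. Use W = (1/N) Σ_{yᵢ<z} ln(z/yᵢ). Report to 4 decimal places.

0.3764

Below the line: KSh 286,000, KSh 444,000, KSh 506,000 (q = 3 of N = 5).
ln(z/y) terms: ln(750000/286000) = 0.9641; ln(750000/444000) = 0.5242; ln(750000/506000) = 0.3935.
W = 1.881867 / 5 = 0.3764.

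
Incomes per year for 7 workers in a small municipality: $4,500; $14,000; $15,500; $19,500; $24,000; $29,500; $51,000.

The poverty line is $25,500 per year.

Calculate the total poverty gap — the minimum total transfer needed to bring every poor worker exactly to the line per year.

$50,000

Poor units: $4,500, $14,000, $15,500, $19,500, $24,000 (q = 5 of N = 7).
Individual gaps: 25500−4500 = 21000; 25500−14000 = 11500; 25500−15500 = 10000; 25500−19500 = 6000; 25500−24000 = 1500.
Aggregate gap = $50,000.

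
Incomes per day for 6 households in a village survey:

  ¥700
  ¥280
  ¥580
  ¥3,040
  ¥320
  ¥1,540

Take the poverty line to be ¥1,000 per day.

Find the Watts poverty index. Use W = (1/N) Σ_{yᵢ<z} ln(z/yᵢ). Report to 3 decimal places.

0.552

Below z: ¥280, ¥320, ¥580, ¥700 (q = 4 of N = 6).
Log shortfalls: ln(1000/280) = 1.2730; ln(1000/320) = 1.1394; ln(1000/580) = 0.5447; ln(1000/700) = 0.3567.
W = 3.313802 / 6 = 0.552.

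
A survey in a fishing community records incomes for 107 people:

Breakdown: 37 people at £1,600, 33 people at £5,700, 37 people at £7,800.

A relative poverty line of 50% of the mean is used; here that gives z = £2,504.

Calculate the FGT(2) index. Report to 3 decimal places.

0.045

Below the line: 37×£1,600 (q = 37 of N = 107).
Shortfall ratios: (2504−1600)/2504 = 0.3610 (×37).
Squared: 0.1303 (×37).
Sum = 4.822474; P₂ = 4.822474 / 107 = 0.045.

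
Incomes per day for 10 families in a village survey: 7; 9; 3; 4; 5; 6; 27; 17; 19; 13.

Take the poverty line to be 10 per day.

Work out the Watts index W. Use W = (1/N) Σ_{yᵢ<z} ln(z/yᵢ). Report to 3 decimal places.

Incomes under z: 3, 4, 5, 6, 7, 9 (q = 6 of N = 10).
Log gaps: ln(10/3) = 1.2040; ln(10/4) = 0.9163; ln(10/5) = 0.6931; ln(10/6) = 0.5108; ln(10/7) = 0.3567; ln(10/9) = 0.1054.
W = 3.786272 / 10 = 0.379.

0.379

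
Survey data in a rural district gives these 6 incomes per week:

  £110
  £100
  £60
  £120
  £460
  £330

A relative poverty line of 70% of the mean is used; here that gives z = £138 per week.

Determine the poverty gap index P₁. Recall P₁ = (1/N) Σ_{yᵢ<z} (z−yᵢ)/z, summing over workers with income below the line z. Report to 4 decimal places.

0.1957

Poor units: £60, £100, £110, £120 (q = 4 of N = 6).
Gap ratios (z−y)/z: (138−60)/138 = 0.5652; (138−100)/138 = 0.2754; (138−110)/138 = 0.2029; (138−120)/138 = 0.1304.
Σ = 1.173913. Dividing by the full population N = 6 gives P₁ = 0.1957.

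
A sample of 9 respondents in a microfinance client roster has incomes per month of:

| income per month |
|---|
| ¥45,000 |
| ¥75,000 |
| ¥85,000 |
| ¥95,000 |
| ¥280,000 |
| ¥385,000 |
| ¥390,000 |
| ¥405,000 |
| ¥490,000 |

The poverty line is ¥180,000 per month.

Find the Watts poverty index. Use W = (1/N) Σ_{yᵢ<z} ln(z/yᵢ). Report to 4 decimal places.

0.4057

Below the line: ¥45,000, ¥75,000, ¥85,000, ¥95,000 (q = 4 of N = 9).
Log shortfalls: ln(180000/45000) = 1.3863; ln(180000/75000) = 0.8755; ln(180000/85000) = 0.7503; ln(180000/95000) = 0.6391.
W = 3.651149 / 9 = 0.4057.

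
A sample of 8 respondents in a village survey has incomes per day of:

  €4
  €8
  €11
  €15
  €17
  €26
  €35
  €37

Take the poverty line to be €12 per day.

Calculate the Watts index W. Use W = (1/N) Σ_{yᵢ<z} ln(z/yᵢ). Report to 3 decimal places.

0.199

Below the line: €4, €8, €11 (q = 3 of N = 8).
ln(z/y) terms: ln(12/4) = 1.0986; ln(12/8) = 0.4055; ln(12/11) = 0.0870.
W = 1.591089 / 8 = 0.199.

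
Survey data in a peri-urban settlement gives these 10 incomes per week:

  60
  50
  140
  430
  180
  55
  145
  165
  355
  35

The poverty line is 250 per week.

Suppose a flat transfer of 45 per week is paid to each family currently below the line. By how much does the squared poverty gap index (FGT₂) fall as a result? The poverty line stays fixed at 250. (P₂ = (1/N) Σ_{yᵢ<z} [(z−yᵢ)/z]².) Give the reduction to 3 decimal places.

Before: below the line — 35, 50, 55, 60, 140, 145, 165, 180; squared poverty gap index (FGT₂) = 0.31296.
After the 45 transfer: below the line — 80, 95, 100, 105, 185, 190, 210, 225; squared poverty gap index (FGT₂) = 0.17040.
Reduction = 0.31296 − 0.17040 = 0.143.

0.143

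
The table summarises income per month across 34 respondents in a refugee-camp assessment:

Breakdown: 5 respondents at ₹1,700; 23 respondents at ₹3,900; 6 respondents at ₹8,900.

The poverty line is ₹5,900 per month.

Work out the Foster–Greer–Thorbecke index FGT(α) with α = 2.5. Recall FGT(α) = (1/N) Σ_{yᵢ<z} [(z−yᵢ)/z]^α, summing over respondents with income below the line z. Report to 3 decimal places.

Incomes under z: 5×₹1,700, 23×₹3,900 (q = 28 of N = 34).
Relative gaps: (5900−1700)/5900 = 0.7119 (×5); (5900−3900)/5900 = 0.3390 (×23).
Raised to α = 2.5: 0.42756 (×5); 0.06690 (×23).
Sum = 3.676548; FGT(2.5) = 3.676548 / 34 = 0.108.

0.108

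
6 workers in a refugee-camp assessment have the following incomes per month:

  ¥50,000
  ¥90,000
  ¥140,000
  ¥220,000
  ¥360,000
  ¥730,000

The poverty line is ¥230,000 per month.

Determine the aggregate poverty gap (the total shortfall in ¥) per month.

Poor units: ¥50,000, ¥90,000, ¥140,000, ¥220,000 (q = 4 of N = 6).
Individual gaps: 230000−50000 = 180000; 230000−90000 = 140000; 230000−140000 = 90000; 230000−220000 = 10000.
Aggregate gap = ¥420,000.

¥420,000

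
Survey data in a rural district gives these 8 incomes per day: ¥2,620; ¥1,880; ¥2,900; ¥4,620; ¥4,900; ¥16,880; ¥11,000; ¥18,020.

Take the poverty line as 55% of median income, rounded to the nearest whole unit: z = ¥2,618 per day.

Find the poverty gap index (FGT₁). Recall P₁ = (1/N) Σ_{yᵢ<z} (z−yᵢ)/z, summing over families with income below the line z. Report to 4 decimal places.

0.0352

Below z: ¥1,880 (q = 1 of N = 8).
Relative gaps: (2618−1880)/2618 = 0.2819.
Σ = 0.281895. Dividing by the full population N = 8 gives P₁ = 0.0352.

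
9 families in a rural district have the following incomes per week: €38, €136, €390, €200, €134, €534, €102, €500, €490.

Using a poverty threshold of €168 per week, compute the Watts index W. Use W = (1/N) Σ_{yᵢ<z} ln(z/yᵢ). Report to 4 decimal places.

Poor units: €38, €102, €134, €136 (q = 4 of N = 9).
ln(z/y) terms: ln(168/38) = 1.4864; ln(168/102) = 0.4990; ln(168/134) = 0.2261; ln(168/136) = 0.2113.
W = 2.422802 / 9 = 0.2692.

0.2692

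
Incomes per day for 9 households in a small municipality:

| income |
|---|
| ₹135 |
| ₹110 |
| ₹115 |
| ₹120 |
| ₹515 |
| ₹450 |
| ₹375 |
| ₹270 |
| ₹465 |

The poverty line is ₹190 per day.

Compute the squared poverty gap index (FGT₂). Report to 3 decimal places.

Poor units: ₹110, ₹115, ₹120, ₹135 (q = 4 of N = 9).
Gap ratios (z−y)/z: (190−110)/190 = 0.4211; (190−115)/190 = 0.3947; (190−120)/190 = 0.3684; (190−135)/190 = 0.2895.
Squared: 0.1773; 0.1558; 0.1357; 0.0838.
Sum = 0.552632; P₂ = 0.552632 / 9 = 0.061.

0.061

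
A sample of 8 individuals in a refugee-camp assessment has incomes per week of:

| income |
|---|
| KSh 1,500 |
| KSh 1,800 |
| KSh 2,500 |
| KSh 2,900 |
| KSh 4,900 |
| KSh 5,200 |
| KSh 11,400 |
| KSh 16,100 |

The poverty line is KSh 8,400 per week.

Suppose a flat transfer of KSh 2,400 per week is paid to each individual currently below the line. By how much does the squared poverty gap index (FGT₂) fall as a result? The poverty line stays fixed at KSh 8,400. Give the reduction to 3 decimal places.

Before: below the line — KSh 1,500, KSh 1,800, KSh 2,500, KSh 2,900, KSh 4,900, KSh 5,200; squared poverty gap index (FGT₂) = 0.31661.
After the KSh 2,400 transfer: below the line — KSh 3,900, KSh 4,200, KSh 4,900, KSh 5,300, KSh 7,300, KSh 7,600; squared poverty gap index (FGT₂) = 0.10913.
Reduction = 0.31661 − 0.10913 = 0.207.

0.207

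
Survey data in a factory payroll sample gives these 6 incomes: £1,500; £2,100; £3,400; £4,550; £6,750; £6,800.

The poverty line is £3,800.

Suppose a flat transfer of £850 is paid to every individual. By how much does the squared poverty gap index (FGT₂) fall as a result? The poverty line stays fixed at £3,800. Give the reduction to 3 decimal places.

0.064

Before: below the line — £1,500, £2,100, £3,400; squared poverty gap index (FGT₂) = 0.09626.
After the £850 transfer: below the line — £2,350, £2,950; squared poverty gap index (FGT₂) = 0.03261.
Reduction = 0.09626 − 0.03261 = 0.064.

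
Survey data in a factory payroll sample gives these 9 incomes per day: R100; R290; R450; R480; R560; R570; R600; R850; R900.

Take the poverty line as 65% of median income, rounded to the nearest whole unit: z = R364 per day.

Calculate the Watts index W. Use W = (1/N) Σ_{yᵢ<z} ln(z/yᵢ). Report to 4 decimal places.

Poor units: R100, R290 (q = 2 of N = 9).
Log gaps: ln(364/100) = 1.2920; ln(364/290) = 0.2273.
W = 1.519257 / 9 = 0.1688.

0.1688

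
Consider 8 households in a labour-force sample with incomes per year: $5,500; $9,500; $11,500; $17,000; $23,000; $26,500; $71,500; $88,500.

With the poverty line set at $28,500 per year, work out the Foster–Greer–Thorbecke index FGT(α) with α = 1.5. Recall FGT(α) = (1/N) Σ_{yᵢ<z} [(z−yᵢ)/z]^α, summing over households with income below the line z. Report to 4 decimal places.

0.2612

Incomes under z: $5,500, $9,500, $11,500, $17,000, $23,000, $26,500 (q = 6 of N = 8).
Normalized shortfalls: (28500−5500)/28500 = 0.8070; (28500−9500)/28500 = 0.6667; (28500−11500)/28500 = 0.5965; (28500−17000)/28500 = 0.4035; (28500−23000)/28500 = 0.1930; (28500−26500)/28500 = 0.0702.
Raised to α = 1.5: 0.72498; 0.54433; 0.46069; 0.25632; 0.08478; 0.01859.
Sum = 2.089680; FGT(1.5) = 2.089680 / 8 = 0.2612.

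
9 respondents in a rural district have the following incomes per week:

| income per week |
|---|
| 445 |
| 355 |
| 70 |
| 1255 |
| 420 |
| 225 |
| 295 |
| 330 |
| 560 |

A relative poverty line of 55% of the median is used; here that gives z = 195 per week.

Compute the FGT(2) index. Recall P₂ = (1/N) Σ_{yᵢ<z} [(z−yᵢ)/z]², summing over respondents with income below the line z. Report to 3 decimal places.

0.046

Poor units: 70 (q = 1 of N = 9).
Relative gaps: (195−70)/195 = 0.6410.
Squared: 0.4109.
Sum = 0.410914; P₂ = 0.410914 / 9 = 0.046.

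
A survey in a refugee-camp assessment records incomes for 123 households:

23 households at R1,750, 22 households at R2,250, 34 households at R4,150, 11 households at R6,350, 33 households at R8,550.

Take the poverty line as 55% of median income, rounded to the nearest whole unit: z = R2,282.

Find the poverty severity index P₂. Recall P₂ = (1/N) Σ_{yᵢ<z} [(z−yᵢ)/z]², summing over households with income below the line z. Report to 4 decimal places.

Incomes under z: 23×R1,750, 22×R2,250 (q = 45 of N = 123).
Gap ratios (z−y)/z: (2282−1750)/2282 = 0.2331 (×23); (2282−2250)/2282 = 0.0140 (×22).
Squared: 0.0543 (×23); 0.0002 (×22).
Sum = 1.254354; P₂ = 1.254354 / 123 = 0.0102.

0.0102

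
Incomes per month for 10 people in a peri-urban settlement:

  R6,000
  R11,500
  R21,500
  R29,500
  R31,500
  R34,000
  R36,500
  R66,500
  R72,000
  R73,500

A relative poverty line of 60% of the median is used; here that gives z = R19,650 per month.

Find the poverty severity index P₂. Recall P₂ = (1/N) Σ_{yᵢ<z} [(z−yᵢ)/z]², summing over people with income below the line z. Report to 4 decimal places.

Poor units: R6,000, R11,500 (q = 2 of N = 10).
Normalized shortfalls: (19650−6000)/19650 = 0.6947; (19650−11500)/19650 = 0.4148.
Squared: 0.4825; 0.1720.
Sum = 0.654572; P₂ = 0.654572 / 10 = 0.0655.

0.0655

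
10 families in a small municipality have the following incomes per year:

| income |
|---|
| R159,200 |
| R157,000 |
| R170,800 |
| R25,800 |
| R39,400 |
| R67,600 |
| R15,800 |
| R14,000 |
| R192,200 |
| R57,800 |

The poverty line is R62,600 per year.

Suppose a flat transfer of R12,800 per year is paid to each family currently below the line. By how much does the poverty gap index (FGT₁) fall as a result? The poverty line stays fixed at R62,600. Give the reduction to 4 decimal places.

Before: below the line — R14,000, R15,800, R25,800, R39,400, R57,800; poverty gap index (FGT₁) = 0.255911.
After the R12,800 transfer: below the line — R26,800, R28,600, R38,600, R52,200; poverty gap index (FGT₁) = 0.166454.
Reduction = 0.255911 − 0.166454 = 0.0895.

0.0895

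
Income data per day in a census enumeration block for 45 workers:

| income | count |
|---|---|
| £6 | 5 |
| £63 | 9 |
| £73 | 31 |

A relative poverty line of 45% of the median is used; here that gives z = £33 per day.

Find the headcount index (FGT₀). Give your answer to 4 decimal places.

0.1111

5 of the 45 workers have income below £33.
H = 5/45 = 0.1111.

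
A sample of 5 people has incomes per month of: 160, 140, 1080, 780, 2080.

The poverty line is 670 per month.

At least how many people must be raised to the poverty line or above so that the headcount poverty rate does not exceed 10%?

2 of the 5 people are poor, so H = 2/5 = 0.400.
A headcount ratio of at most 10% allows at most ⌊0.10 × 5⌋ = 0 poor people.
So at least 2 − 0 = 2 must be lifted.

2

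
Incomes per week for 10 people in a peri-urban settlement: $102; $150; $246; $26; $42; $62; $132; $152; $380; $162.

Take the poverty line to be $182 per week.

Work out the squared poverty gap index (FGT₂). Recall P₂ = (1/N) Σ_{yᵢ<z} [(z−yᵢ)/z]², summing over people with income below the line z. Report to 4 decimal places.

Incomes under z: $26, $42, $62, $102, $132, $150, $152, $162 (q = 8 of N = 10).
Gap ratios (z−y)/z: (182−26)/182 = 0.8571; (182−42)/182 = 0.7692; (182−62)/182 = 0.6593; (182−102)/182 = 0.4396; (182−132)/182 = 0.2747; (182−150)/182 = 0.1758; (182−152)/182 = 0.1648; (182−162)/182 = 0.1099.
Squared: 0.7347; 0.5917; 0.4347; 0.1932; 0.0755; 0.0309; 0.0272; 0.0121.
Sum = 2.099988; P₂ = 2.099988 / 10 = 0.2100.

0.2100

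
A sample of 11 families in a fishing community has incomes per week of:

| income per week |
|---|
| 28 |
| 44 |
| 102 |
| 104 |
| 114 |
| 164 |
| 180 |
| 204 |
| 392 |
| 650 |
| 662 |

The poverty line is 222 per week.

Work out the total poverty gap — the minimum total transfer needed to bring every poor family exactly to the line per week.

836

Poor units: 28, 44, 102, 104, 114, 164, 180, 204 (q = 8 of N = 11).
Individual gaps: 222−28 = 194; 222−44 = 178; 222−102 = 120; 222−104 = 118; 222−114 = 108; 222−164 = 58; 222−180 = 42; 222−204 = 18.
Aggregate gap = 836.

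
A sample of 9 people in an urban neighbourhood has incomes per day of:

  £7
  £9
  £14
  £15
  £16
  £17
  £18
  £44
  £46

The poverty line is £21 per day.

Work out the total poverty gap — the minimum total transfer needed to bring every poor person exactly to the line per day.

£51

Below the line: £7, £9, £14, £15, £16, £17, £18 (q = 7 of N = 9).
Individual gaps: 21−7 = 14; 21−9 = 12; 21−14 = 7; 21−15 = 6; 21−16 = 5; 21−17 = 4; 21−18 = 3.
Aggregate gap = £51.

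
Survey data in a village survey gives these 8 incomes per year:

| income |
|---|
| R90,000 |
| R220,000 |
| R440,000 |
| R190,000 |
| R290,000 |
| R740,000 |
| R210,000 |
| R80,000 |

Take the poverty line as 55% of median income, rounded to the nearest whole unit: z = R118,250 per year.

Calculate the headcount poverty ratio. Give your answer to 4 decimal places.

0.2500

2 of the 8 individuals have income below R118,250.
H = 2/8 = 0.2500.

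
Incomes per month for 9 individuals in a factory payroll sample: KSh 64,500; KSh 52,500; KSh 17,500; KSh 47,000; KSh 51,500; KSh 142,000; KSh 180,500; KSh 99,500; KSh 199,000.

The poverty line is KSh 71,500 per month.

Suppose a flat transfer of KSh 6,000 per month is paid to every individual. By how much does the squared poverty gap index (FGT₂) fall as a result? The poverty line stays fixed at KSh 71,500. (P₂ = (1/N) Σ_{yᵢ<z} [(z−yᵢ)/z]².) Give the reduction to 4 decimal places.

Before: below the line — KSh 17,500, KSh 47,000, KSh 51,500, KSh 52,500, KSh 64,500; squared poverty gap index (FGT₂) = 0.094028.
After the KSh 6,000 transfer: below the line — KSh 23,500, KSh 53,000, KSh 57,500, KSh 58,500, KSh 70,500; squared poverty gap index (FGT₂) = 0.065469.
Reduction = 0.094028 − 0.065469 = 0.0286.

0.0286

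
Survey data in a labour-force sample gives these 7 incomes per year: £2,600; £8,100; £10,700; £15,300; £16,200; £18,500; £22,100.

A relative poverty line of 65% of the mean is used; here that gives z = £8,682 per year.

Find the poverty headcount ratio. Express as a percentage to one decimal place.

2 of the 7 workers have income below £8,682.
H = 2/7 = 28.6%.

28.6%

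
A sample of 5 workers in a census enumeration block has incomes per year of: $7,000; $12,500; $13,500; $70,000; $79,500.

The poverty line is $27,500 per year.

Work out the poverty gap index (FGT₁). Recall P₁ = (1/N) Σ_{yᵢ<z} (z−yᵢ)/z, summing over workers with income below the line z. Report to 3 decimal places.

Incomes under z: $7,000, $12,500, $13,500 (q = 3 of N = 5).
Shortfall ratios: (27500−7000)/27500 = 0.7455; (27500−12500)/27500 = 0.5455; (27500−13500)/27500 = 0.5091.
Sum of shortfalls = 1.800000; P₁ averages over all N: 1.800000 / 5 = 0.360.

0.360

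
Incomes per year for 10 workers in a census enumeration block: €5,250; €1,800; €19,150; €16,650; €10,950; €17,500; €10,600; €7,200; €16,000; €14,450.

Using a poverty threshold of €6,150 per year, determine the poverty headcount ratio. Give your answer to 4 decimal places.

0.2000

2 of the 10 workers have income below €6,150.
H = 2/10 = 0.2000.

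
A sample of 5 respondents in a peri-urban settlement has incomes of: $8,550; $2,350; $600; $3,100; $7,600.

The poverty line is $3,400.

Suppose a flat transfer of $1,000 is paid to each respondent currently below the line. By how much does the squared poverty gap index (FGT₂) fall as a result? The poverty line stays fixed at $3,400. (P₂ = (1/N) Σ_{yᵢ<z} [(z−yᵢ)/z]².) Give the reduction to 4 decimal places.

0.1002

Before: below the line — $600, $2,350, $3,100; squared poverty gap index (FGT₂) = 0.156272.
After the $1,000 transfer: below the line — $1,600, $3,350; squared poverty gap index (FGT₂) = 0.056099.
Reduction = 0.156272 − 0.056099 = 0.1002.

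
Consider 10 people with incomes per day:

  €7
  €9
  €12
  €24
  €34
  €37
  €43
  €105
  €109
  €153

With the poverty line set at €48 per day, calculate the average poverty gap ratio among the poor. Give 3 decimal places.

0.506

Incomes under z: €7, €9, €12, €24, €34, €37, €43 (q = 7 of N = 10).
Relative gaps: 0.8542, 0.8125, 0.7500, 0.5000, 0.2917, 0.2292, 0.1042; sum = 3.541667.
I averages over the q = 7 poor units only: 3.541667 / 7 = 0.506.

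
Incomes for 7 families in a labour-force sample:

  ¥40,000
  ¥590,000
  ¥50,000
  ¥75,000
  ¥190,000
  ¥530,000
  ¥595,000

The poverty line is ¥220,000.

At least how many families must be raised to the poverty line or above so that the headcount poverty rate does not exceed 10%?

4

Currently q = 4 of N = 7 are below the line (H = 0.571).
A headcount ratio of at most 10% allows at most ⌊0.10 × 7⌋ = 0 poor families.
So at least 4 − 0 = 4 must be lifted.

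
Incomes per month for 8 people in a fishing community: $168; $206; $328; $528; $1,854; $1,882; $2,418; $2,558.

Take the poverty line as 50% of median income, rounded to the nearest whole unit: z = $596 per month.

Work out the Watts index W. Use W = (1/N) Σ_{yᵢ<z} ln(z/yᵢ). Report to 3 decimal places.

0.381

Incomes under z: $168, $206, $328, $528 (q = 4 of N = 8).
Log gaps: ln(596/168) = 1.2663; ln(596/206) = 1.0624; ln(596/328) = 0.5972; ln(596/528) = 0.1211.
W = 3.047013 / 8 = 0.381.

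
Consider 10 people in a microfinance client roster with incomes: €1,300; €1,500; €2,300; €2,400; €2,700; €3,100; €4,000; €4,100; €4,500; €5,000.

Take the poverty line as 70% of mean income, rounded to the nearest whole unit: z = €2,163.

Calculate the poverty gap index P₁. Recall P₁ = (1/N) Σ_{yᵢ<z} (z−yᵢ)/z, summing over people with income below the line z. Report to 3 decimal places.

Poor units: €1,300, €1,500 (q = 2 of N = 10).
Normalized shortfalls: (2163−1300)/2163 = 0.3990; (2163−1500)/2163 = 0.3065.
Σ = 0.705502. Dividing by the full population N = 10 gives P₁ = 0.071.

0.071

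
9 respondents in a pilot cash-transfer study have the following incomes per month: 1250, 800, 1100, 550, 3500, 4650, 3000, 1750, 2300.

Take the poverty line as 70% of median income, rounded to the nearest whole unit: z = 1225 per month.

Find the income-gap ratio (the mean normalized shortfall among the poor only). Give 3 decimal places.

0.333

Below the line: 550, 800, 1100 (q = 3 of N = 9).
Relative gaps: 0.5510, 0.3469, 0.1020; sum = 1.000000.
I averages over the q = 3 poor units only: 1.000000 / 3 = 0.333.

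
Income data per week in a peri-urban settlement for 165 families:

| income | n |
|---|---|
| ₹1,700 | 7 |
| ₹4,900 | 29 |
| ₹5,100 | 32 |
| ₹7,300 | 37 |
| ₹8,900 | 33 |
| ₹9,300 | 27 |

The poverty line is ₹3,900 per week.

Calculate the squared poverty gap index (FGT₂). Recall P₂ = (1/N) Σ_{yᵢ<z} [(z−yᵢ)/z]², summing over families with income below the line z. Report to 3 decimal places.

0.013

Below z: 7×₹1,700 (q = 7 of N = 165).
Gap ratios (z−y)/z: (3900−1700)/3900 = 0.5641 (×7).
Squared: 0.3182 (×7).
Sum = 2.227482; P₂ = 2.227482 / 165 = 0.013.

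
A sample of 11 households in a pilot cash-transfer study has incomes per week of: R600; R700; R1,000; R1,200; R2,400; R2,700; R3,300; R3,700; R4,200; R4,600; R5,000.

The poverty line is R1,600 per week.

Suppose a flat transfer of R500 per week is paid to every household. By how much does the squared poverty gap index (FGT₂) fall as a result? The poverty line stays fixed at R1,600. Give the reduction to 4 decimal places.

Before: below the line — R600, R700, R1,000, R1,200; squared poverty gap index (FGT₂) = 0.082741.
After the R500 transfer: below the line — R1,100, R1,200, R1,500; squared poverty gap index (FGT₂) = 0.014915.
Reduction = 0.082741 − 0.014915 = 0.0678.

0.0678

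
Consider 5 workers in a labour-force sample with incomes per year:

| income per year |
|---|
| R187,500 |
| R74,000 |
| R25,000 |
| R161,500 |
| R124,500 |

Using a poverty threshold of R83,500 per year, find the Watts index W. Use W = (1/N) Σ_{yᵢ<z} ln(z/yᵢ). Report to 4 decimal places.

0.2654

Below the line: R25,000, R74,000 (q = 2 of N = 5).
ln(z/y) terms: ln(83500/25000) = 1.2060; ln(83500/74000) = 0.1208.
W = 1.326752 / 5 = 0.2654.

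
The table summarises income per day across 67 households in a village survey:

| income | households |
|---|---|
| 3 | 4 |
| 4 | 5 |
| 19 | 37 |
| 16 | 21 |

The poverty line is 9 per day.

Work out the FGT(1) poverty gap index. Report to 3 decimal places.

0.081

Below the line: 4×3, 5×4 (q = 9 of N = 67).
Gap ratios (z−y)/z: (9−3)/9 = 0.6667 (×4); (9−4)/9 = 0.5556 (×5).
Σ = 5.444444. Dividing by the full population N = 67 gives P₁ = 0.081.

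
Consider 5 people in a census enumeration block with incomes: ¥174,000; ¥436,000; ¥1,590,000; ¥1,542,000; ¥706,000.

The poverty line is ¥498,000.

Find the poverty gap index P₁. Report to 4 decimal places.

0.1550

Below the line: ¥174,000, ¥436,000 (q = 2 of N = 5).
Shortfall ratios: (498000−174000)/498000 = 0.6506; (498000−436000)/498000 = 0.1245.
Σ = 0.775100. Dividing by the full population N = 5 gives P₁ = 0.1550.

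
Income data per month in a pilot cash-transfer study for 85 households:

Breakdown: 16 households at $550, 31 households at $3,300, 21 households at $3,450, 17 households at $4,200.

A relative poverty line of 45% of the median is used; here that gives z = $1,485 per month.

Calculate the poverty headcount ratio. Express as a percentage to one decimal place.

16 of the 85 households have income below $1,485.
H = 16/85 = 18.8%.

18.8%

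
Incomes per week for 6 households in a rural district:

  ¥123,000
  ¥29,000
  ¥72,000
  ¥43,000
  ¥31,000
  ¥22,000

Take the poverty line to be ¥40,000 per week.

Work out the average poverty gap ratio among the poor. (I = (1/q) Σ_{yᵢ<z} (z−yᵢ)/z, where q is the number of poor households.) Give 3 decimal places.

0.317

Below z: ¥22,000, ¥29,000, ¥31,000 (q = 3 of N = 6).
Shortfall ratios (z−y)/z: 0.4500, 0.2750, 0.2250; sum = 0.950000.
I averages over the q = 3 poor units only: 0.950000 / 3 = 0.317.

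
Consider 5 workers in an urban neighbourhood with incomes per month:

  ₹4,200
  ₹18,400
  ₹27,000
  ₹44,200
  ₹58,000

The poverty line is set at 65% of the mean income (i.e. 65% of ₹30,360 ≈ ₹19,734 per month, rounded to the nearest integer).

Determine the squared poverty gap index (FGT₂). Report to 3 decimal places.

0.125

Poor units: ₹4,200, ₹18,400 (q = 2 of N = 5).
Relative gaps: (19734−4200)/19734 = 0.7872; (19734−18400)/19734 = 0.0676.
Squared: 0.6196; 0.0046.
Sum = 0.624205; P₂ = 0.624205 / 5 = 0.125.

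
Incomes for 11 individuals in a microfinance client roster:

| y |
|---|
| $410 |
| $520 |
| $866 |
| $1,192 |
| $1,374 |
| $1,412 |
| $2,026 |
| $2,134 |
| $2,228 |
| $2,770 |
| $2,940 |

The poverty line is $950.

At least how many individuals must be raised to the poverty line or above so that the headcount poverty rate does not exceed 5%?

3

Currently q = 3 of N = 11 are below the line (H = 0.273).
A headcount ratio of at most 5% allows at most ⌊0.05 × 11⌋ = 0 poor individuals.
So at least 3 − 0 = 3 must be lifted.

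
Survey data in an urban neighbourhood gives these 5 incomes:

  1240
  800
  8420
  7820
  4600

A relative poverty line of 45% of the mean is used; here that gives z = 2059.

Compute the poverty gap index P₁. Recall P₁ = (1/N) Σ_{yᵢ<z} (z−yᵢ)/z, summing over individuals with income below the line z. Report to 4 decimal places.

0.2018

Poor units: 800, 1240 (q = 2 of N = 5).
Gap ratios (z−y)/z: (2059−800)/2059 = 0.6115; (2059−1240)/2059 = 0.3978.
Sum of shortfalls = 1.009228; P₁ averages over all N: 1.009228 / 5 = 0.2018.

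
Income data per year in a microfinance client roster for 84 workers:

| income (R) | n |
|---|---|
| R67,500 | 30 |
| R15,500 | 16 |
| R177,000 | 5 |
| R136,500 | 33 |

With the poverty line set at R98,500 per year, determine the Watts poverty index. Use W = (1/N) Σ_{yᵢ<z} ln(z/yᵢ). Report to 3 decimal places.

Below z: 16×R15,500, 30×R67,500 (q = 46 of N = 84).
Log gaps: ln(98500/15500) = 1.8492 (×16); ln(98500/67500) = 0.3779 (×30).
W = 40.925333 / 84 = 0.487.

0.487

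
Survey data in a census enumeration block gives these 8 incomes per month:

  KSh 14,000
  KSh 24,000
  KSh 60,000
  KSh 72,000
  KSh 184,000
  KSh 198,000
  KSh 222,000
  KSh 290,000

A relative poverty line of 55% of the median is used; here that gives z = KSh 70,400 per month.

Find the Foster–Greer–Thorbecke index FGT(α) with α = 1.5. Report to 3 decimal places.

0.164

Poor units: KSh 14,000, KSh 24,000, KSh 60,000 (q = 3 of N = 8).
Normalized shortfalls: (70400−14000)/70400 = 0.8011; (70400−24000)/70400 = 0.6591; (70400−60000)/70400 = 0.1477.
Raised to α = 1.5: 0.71707; 0.53508; 0.05678.
Sum = 1.308925; FGT(1.5) = 1.308925 / 8 = 0.164.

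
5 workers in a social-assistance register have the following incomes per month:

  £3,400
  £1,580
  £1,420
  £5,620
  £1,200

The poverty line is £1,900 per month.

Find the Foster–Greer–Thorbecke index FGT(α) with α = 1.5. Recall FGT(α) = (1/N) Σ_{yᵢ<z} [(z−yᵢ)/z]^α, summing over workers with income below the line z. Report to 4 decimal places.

0.0839

Poor units: £1,200, £1,420, £1,580 (q = 3 of N = 5).
Relative gaps: (1900−1200)/1900 = 0.3684; (1900−1420)/1900 = 0.2526; (1900−1580)/1900 = 0.1684.
Raised to α = 1.5: 0.22362; 0.12698; 0.06912.
Sum = 0.419721; FGT(1.5) = 0.419721 / 5 = 0.0839.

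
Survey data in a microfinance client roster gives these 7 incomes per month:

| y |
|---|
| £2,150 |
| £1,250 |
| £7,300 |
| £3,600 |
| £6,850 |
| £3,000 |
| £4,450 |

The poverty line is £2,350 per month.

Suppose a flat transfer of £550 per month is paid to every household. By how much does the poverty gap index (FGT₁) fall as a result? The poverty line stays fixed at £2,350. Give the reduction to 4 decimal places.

0.0456

Before: below the line — £1,250, £2,150; poverty gap index (FGT₁) = 0.079027.
After the £550 transfer: below the line — £1,800; poverty gap index (FGT₁) = 0.033435.
Reduction = 0.079027 − 0.033435 = 0.0456.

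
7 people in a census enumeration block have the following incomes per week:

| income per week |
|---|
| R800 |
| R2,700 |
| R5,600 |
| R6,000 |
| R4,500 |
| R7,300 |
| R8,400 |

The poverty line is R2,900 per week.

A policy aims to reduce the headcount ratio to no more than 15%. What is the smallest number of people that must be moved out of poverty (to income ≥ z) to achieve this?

1

Currently q = 2 of N = 7 are below the line (H = 0.286).
A headcount ratio of at most 15% allows at most ⌊0.15 × 7⌋ = 1 poor people.
So at least 2 − 1 = 1 must be lifted.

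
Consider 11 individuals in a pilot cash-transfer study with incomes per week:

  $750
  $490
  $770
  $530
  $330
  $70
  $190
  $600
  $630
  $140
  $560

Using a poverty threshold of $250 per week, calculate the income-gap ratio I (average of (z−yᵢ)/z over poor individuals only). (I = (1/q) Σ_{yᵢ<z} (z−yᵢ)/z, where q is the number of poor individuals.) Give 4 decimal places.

Incomes under z: $70, $140, $190 (q = 3 of N = 11).
Relative gaps: 0.7200, 0.4400, 0.2400; sum = 1.400000.
I averages over the q = 3 poor units only: 1.400000 / 3 = 0.4667.

0.4667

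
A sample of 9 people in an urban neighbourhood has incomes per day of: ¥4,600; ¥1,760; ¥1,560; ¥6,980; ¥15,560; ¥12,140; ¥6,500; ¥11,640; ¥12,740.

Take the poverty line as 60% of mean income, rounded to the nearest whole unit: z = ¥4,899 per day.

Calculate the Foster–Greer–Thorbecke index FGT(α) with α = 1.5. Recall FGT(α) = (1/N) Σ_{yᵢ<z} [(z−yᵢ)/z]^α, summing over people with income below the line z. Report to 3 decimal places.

0.121

Incomes under z: ¥1,560, ¥1,760, ¥4,600 (q = 3 of N = 9).
Normalized shortfalls: (4899−1560)/4899 = 0.6816; (4899−1760)/4899 = 0.6407; (4899−4600)/4899 = 0.0610.
Raised to α = 1.5: 0.56268; 0.51289; 0.01508.
Sum = 1.090653; FGT(1.5) = 1.090653 / 9 = 0.121.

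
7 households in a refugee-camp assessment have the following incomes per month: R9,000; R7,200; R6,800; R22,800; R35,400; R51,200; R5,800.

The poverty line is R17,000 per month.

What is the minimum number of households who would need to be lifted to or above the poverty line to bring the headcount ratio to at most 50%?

1

Currently q = 4 of N = 7 are below the line (H = 0.571).
A headcount ratio of at most 50% allows at most ⌊0.50 × 7⌋ = 3 poor households.
So at least 4 − 3 = 1 must be lifted.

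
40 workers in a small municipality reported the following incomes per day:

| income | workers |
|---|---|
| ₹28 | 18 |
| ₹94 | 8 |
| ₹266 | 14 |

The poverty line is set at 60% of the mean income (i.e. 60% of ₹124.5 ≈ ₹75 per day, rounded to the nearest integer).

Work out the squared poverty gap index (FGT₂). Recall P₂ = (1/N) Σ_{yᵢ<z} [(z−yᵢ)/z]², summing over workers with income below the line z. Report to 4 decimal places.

Incomes under z: 18×₹28 (q = 18 of N = 40).
Relative gaps: (75−28)/75 = 0.6267 (×18).
Squared: 0.3927 (×18).
Sum = 7.068800; P₂ = 7.068800 / 40 = 0.1767.

0.1767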